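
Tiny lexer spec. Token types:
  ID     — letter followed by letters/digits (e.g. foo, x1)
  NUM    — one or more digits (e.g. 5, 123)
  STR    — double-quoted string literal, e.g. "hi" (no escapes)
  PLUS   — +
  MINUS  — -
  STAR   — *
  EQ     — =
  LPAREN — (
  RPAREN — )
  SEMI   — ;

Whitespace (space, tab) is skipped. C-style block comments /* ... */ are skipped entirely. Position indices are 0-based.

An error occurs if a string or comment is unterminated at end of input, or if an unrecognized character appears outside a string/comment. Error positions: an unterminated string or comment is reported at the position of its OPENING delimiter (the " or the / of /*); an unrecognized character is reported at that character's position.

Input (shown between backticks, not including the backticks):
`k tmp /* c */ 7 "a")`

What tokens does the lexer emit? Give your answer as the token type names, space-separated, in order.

pos=0: emit ID 'k' (now at pos=1)
pos=2: emit ID 'tmp' (now at pos=5)
pos=6: enter COMMENT mode (saw '/*')
exit COMMENT mode (now at pos=13)
pos=14: emit NUM '7' (now at pos=15)
pos=16: enter STRING mode
pos=16: emit STR "a" (now at pos=19)
pos=19: emit RPAREN ')'
DONE. 5 tokens: [ID, ID, NUM, STR, RPAREN]

Answer: ID ID NUM STR RPAREN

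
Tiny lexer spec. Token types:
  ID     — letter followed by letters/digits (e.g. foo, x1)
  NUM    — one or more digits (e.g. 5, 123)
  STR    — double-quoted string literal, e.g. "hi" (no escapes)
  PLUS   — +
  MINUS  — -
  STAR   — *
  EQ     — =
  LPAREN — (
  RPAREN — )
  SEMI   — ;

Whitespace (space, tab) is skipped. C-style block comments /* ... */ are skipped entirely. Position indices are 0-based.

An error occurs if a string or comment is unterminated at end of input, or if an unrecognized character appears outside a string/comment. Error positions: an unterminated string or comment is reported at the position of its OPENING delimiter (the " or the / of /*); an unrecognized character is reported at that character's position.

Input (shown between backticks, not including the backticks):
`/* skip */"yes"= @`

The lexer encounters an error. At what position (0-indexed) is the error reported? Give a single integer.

pos=0: enter COMMENT mode (saw '/*')
exit COMMENT mode (now at pos=10)
pos=10: enter STRING mode
pos=10: emit STR "yes" (now at pos=15)
pos=15: emit EQ '='
pos=17: ERROR — unrecognized char '@'

Answer: 17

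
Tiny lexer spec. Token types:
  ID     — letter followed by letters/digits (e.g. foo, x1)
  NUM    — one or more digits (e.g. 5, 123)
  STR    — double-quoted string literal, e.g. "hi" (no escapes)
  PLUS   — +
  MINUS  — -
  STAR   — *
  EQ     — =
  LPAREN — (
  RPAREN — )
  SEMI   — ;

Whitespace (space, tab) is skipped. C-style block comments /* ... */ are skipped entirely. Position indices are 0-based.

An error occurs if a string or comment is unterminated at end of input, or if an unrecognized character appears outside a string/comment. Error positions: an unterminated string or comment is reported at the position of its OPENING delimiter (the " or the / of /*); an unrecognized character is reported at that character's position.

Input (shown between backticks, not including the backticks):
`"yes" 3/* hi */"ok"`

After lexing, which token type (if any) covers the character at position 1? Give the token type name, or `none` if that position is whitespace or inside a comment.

Answer: STR

Derivation:
pos=0: enter STRING mode
pos=0: emit STR "yes" (now at pos=5)
pos=6: emit NUM '3' (now at pos=7)
pos=7: enter COMMENT mode (saw '/*')
exit COMMENT mode (now at pos=15)
pos=15: enter STRING mode
pos=15: emit STR "ok" (now at pos=19)
DONE. 3 tokens: [STR, NUM, STR]
Position 1: char is 'y' -> STR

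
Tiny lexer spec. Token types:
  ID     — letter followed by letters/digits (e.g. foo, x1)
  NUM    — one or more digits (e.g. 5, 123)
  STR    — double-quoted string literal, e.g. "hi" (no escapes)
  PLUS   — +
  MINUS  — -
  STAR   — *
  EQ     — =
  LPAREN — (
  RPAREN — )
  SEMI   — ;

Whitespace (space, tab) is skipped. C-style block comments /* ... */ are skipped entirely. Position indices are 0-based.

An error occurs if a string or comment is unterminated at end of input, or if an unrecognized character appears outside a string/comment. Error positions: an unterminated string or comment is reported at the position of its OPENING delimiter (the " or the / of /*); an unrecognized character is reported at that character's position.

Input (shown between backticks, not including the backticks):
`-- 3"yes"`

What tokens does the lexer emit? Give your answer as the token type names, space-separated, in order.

pos=0: emit MINUS '-'
pos=1: emit MINUS '-'
pos=3: emit NUM '3' (now at pos=4)
pos=4: enter STRING mode
pos=4: emit STR "yes" (now at pos=9)
DONE. 4 tokens: [MINUS, MINUS, NUM, STR]

Answer: MINUS MINUS NUM STR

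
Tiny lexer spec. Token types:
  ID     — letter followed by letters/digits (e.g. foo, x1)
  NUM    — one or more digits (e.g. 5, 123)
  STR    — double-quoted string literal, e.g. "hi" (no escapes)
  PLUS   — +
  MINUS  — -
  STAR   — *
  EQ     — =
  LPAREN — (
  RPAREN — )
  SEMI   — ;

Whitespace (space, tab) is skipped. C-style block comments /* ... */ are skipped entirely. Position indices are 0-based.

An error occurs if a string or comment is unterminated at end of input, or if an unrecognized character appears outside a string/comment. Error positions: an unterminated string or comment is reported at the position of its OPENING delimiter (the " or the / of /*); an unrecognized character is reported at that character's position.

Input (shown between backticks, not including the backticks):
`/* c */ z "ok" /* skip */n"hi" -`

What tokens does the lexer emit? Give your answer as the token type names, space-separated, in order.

Answer: ID STR ID STR MINUS

Derivation:
pos=0: enter COMMENT mode (saw '/*')
exit COMMENT mode (now at pos=7)
pos=8: emit ID 'z' (now at pos=9)
pos=10: enter STRING mode
pos=10: emit STR "ok" (now at pos=14)
pos=15: enter COMMENT mode (saw '/*')
exit COMMENT mode (now at pos=25)
pos=25: emit ID 'n' (now at pos=26)
pos=26: enter STRING mode
pos=26: emit STR "hi" (now at pos=30)
pos=31: emit MINUS '-'
DONE. 5 tokens: [ID, STR, ID, STR, MINUS]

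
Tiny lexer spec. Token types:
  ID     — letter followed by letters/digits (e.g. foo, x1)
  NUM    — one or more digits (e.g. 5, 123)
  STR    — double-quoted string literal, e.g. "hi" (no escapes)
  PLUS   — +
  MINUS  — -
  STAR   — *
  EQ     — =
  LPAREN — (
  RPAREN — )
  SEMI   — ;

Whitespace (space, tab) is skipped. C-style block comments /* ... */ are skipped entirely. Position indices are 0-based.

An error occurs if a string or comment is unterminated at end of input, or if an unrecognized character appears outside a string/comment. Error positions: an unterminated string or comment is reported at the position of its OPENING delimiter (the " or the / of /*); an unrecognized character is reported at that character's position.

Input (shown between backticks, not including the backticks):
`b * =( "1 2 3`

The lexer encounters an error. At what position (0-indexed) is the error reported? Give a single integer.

Answer: 7

Derivation:
pos=0: emit ID 'b' (now at pos=1)
pos=2: emit STAR '*'
pos=4: emit EQ '='
pos=5: emit LPAREN '('
pos=7: enter STRING mode
pos=7: ERROR — unterminated string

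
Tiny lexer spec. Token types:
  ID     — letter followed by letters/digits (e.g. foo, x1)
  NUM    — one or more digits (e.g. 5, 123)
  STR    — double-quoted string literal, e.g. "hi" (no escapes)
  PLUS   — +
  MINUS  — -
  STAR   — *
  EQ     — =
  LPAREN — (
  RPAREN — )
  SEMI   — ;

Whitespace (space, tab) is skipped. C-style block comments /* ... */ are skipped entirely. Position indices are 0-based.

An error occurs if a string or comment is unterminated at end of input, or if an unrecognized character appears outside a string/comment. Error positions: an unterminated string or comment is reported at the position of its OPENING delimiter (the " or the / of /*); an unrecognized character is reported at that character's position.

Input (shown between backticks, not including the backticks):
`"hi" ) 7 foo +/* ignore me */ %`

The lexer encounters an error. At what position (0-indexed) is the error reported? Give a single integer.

Answer: 30

Derivation:
pos=0: enter STRING mode
pos=0: emit STR "hi" (now at pos=4)
pos=5: emit RPAREN ')'
pos=7: emit NUM '7' (now at pos=8)
pos=9: emit ID 'foo' (now at pos=12)
pos=13: emit PLUS '+'
pos=14: enter COMMENT mode (saw '/*')
exit COMMENT mode (now at pos=29)
pos=30: ERROR — unrecognized char '%'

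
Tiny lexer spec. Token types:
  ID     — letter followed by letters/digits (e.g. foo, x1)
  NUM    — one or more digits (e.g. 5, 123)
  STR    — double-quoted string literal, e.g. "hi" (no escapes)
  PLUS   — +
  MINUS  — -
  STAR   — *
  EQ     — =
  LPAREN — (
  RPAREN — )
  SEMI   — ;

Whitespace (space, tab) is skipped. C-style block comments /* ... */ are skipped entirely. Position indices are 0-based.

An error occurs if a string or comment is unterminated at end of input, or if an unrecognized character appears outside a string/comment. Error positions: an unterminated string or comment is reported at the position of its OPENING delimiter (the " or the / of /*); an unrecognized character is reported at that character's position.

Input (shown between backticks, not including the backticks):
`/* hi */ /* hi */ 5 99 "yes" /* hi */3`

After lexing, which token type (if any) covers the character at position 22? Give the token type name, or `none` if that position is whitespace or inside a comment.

pos=0: enter COMMENT mode (saw '/*')
exit COMMENT mode (now at pos=8)
pos=9: enter COMMENT mode (saw '/*')
exit COMMENT mode (now at pos=17)
pos=18: emit NUM '5' (now at pos=19)
pos=20: emit NUM '99' (now at pos=22)
pos=23: enter STRING mode
pos=23: emit STR "yes" (now at pos=28)
pos=29: enter COMMENT mode (saw '/*')
exit COMMENT mode (now at pos=37)
pos=37: emit NUM '3' (now at pos=38)
DONE. 4 tokens: [NUM, NUM, STR, NUM]
Position 22: char is ' ' -> none

Answer: none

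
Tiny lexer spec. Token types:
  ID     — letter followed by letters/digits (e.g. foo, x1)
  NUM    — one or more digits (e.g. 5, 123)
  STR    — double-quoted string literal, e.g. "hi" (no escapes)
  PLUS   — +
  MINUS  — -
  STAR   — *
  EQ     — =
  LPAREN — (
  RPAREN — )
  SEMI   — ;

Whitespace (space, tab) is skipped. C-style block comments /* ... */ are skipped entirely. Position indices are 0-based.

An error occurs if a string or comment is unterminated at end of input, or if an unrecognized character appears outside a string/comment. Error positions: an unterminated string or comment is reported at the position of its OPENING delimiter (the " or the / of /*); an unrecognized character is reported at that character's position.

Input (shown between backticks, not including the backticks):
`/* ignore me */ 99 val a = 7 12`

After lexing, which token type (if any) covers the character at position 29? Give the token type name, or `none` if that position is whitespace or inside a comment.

pos=0: enter COMMENT mode (saw '/*')
exit COMMENT mode (now at pos=15)
pos=16: emit NUM '99' (now at pos=18)
pos=19: emit ID 'val' (now at pos=22)
pos=23: emit ID 'a' (now at pos=24)
pos=25: emit EQ '='
pos=27: emit NUM '7' (now at pos=28)
pos=29: emit NUM '12' (now at pos=31)
DONE. 6 tokens: [NUM, ID, ID, EQ, NUM, NUM]
Position 29: char is '1' -> NUM

Answer: NUM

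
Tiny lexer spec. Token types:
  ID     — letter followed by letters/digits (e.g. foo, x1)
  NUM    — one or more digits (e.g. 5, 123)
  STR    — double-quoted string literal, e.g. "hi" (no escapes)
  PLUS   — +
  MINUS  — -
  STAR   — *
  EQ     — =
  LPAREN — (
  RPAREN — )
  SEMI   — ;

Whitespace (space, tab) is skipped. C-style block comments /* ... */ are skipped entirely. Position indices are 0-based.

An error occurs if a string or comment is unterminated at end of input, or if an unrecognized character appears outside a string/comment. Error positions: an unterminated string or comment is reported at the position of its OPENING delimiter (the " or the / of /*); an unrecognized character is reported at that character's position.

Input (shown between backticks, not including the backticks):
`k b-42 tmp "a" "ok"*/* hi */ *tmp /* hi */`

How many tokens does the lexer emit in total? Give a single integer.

pos=0: emit ID 'k' (now at pos=1)
pos=2: emit ID 'b' (now at pos=3)
pos=3: emit MINUS '-'
pos=4: emit NUM '42' (now at pos=6)
pos=7: emit ID 'tmp' (now at pos=10)
pos=11: enter STRING mode
pos=11: emit STR "a" (now at pos=14)
pos=15: enter STRING mode
pos=15: emit STR "ok" (now at pos=19)
pos=19: emit STAR '*'
pos=20: enter COMMENT mode (saw '/*')
exit COMMENT mode (now at pos=28)
pos=29: emit STAR '*'
pos=30: emit ID 'tmp' (now at pos=33)
pos=34: enter COMMENT mode (saw '/*')
exit COMMENT mode (now at pos=42)
DONE. 10 tokens: [ID, ID, MINUS, NUM, ID, STR, STR, STAR, STAR, ID]

Answer: 10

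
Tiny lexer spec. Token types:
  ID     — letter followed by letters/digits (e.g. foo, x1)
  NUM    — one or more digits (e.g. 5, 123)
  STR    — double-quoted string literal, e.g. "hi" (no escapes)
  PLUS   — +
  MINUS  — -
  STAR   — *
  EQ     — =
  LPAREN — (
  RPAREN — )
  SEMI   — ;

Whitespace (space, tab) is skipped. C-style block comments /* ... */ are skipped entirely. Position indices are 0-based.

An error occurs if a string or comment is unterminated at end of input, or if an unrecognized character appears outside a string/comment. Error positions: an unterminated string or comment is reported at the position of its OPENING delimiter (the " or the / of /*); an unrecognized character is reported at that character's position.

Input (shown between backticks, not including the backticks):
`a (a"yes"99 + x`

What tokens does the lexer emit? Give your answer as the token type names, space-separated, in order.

Answer: ID LPAREN ID STR NUM PLUS ID

Derivation:
pos=0: emit ID 'a' (now at pos=1)
pos=2: emit LPAREN '('
pos=3: emit ID 'a' (now at pos=4)
pos=4: enter STRING mode
pos=4: emit STR "yes" (now at pos=9)
pos=9: emit NUM '99' (now at pos=11)
pos=12: emit PLUS '+'
pos=14: emit ID 'x' (now at pos=15)
DONE. 7 tokens: [ID, LPAREN, ID, STR, NUM, PLUS, ID]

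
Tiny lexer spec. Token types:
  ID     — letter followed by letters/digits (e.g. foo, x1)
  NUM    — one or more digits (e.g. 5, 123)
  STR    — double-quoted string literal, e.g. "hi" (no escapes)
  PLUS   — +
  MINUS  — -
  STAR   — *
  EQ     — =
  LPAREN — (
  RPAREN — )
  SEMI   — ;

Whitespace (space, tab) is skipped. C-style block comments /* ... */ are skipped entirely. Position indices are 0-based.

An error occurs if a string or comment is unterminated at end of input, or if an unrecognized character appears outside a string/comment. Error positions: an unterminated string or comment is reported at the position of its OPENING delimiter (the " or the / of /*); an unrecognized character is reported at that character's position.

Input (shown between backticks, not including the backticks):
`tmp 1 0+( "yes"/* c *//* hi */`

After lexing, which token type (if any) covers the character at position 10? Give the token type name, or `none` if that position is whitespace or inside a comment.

pos=0: emit ID 'tmp' (now at pos=3)
pos=4: emit NUM '1' (now at pos=5)
pos=6: emit NUM '0' (now at pos=7)
pos=7: emit PLUS '+'
pos=8: emit LPAREN '('
pos=10: enter STRING mode
pos=10: emit STR "yes" (now at pos=15)
pos=15: enter COMMENT mode (saw '/*')
exit COMMENT mode (now at pos=22)
pos=22: enter COMMENT mode (saw '/*')
exit COMMENT mode (now at pos=30)
DONE. 6 tokens: [ID, NUM, NUM, PLUS, LPAREN, STR]
Position 10: char is '"' -> STR

Answer: STR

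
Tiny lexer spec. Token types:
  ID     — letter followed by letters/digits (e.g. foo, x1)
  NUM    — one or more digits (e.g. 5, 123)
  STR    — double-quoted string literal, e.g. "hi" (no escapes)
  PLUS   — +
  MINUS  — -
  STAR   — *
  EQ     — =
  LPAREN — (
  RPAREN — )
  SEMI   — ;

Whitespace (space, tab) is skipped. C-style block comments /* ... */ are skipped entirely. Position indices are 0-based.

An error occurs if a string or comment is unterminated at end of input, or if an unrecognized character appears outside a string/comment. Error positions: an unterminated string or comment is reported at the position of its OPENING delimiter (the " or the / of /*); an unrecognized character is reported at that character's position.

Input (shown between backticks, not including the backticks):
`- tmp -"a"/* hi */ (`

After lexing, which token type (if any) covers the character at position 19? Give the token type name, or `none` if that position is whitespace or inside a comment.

pos=0: emit MINUS '-'
pos=2: emit ID 'tmp' (now at pos=5)
pos=6: emit MINUS '-'
pos=7: enter STRING mode
pos=7: emit STR "a" (now at pos=10)
pos=10: enter COMMENT mode (saw '/*')
exit COMMENT mode (now at pos=18)
pos=19: emit LPAREN '('
DONE. 5 tokens: [MINUS, ID, MINUS, STR, LPAREN]
Position 19: char is '(' -> LPAREN

Answer: LPAREN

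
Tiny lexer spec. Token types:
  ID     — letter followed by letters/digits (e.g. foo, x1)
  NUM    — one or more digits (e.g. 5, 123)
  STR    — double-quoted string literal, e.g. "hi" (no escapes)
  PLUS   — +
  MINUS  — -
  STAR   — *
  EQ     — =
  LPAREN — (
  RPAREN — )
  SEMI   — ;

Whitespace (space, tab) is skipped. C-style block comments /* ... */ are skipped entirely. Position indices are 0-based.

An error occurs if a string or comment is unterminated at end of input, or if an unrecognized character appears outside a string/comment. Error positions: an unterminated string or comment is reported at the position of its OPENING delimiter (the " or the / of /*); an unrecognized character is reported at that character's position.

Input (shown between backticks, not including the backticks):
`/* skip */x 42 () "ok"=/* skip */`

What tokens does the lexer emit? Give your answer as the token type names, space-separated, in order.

pos=0: enter COMMENT mode (saw '/*')
exit COMMENT mode (now at pos=10)
pos=10: emit ID 'x' (now at pos=11)
pos=12: emit NUM '42' (now at pos=14)
pos=15: emit LPAREN '('
pos=16: emit RPAREN ')'
pos=18: enter STRING mode
pos=18: emit STR "ok" (now at pos=22)
pos=22: emit EQ '='
pos=23: enter COMMENT mode (saw '/*')
exit COMMENT mode (now at pos=33)
DONE. 6 tokens: [ID, NUM, LPAREN, RPAREN, STR, EQ]

Answer: ID NUM LPAREN RPAREN STR EQ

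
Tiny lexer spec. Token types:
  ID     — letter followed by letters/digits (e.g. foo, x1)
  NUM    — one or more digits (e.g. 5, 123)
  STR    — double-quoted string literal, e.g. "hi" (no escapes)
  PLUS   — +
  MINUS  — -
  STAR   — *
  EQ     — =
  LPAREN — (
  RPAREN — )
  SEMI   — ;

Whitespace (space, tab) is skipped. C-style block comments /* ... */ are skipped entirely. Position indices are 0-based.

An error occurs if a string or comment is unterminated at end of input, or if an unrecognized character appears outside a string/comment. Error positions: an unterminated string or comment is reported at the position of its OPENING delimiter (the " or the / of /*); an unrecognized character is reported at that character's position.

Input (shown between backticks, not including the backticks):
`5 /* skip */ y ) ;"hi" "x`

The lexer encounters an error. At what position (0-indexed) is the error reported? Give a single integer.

pos=0: emit NUM '5' (now at pos=1)
pos=2: enter COMMENT mode (saw '/*')
exit COMMENT mode (now at pos=12)
pos=13: emit ID 'y' (now at pos=14)
pos=15: emit RPAREN ')'
pos=17: emit SEMI ';'
pos=18: enter STRING mode
pos=18: emit STR "hi" (now at pos=22)
pos=23: enter STRING mode
pos=23: ERROR — unterminated string

Answer: 23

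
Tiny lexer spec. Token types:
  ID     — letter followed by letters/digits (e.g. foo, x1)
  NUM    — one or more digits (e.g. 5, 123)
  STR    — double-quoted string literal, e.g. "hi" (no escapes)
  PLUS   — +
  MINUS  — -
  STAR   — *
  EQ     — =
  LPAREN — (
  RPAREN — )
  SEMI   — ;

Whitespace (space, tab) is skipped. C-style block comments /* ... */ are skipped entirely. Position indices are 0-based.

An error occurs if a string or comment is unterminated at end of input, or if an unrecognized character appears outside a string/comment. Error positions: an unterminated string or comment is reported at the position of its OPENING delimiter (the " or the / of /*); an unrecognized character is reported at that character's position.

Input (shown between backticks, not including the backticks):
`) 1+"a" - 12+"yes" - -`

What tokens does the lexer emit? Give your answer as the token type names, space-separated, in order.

pos=0: emit RPAREN ')'
pos=2: emit NUM '1' (now at pos=3)
pos=3: emit PLUS '+'
pos=4: enter STRING mode
pos=4: emit STR "a" (now at pos=7)
pos=8: emit MINUS '-'
pos=10: emit NUM '12' (now at pos=12)
pos=12: emit PLUS '+'
pos=13: enter STRING mode
pos=13: emit STR "yes" (now at pos=18)
pos=19: emit MINUS '-'
pos=21: emit MINUS '-'
DONE. 10 tokens: [RPAREN, NUM, PLUS, STR, MINUS, NUM, PLUS, STR, MINUS, MINUS]

Answer: RPAREN NUM PLUS STR MINUS NUM PLUS STR MINUS MINUS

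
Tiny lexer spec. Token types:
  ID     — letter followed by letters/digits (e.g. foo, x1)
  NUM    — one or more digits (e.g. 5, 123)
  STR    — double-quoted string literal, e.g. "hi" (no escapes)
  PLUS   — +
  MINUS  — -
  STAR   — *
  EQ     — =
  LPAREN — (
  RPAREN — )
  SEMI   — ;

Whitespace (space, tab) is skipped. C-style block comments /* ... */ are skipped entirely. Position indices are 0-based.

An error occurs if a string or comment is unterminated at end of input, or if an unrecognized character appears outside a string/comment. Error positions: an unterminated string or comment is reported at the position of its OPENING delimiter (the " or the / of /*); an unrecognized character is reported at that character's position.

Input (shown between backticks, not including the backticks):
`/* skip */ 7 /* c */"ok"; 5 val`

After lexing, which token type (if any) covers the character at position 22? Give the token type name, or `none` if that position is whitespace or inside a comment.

pos=0: enter COMMENT mode (saw '/*')
exit COMMENT mode (now at pos=10)
pos=11: emit NUM '7' (now at pos=12)
pos=13: enter COMMENT mode (saw '/*')
exit COMMENT mode (now at pos=20)
pos=20: enter STRING mode
pos=20: emit STR "ok" (now at pos=24)
pos=24: emit SEMI ';'
pos=26: emit NUM '5' (now at pos=27)
pos=28: emit ID 'val' (now at pos=31)
DONE. 5 tokens: [NUM, STR, SEMI, NUM, ID]
Position 22: char is 'k' -> STR

Answer: STR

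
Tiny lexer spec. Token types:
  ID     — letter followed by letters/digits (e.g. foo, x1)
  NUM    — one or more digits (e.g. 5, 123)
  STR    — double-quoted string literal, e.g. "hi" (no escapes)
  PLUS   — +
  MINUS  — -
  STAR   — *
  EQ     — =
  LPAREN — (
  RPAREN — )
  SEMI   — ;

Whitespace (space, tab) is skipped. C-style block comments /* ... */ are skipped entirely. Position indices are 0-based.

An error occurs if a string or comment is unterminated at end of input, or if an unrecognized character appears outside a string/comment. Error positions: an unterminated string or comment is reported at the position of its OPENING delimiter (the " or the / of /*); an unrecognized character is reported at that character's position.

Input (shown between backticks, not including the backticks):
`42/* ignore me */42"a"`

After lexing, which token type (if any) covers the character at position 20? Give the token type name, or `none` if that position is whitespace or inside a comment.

pos=0: emit NUM '42' (now at pos=2)
pos=2: enter COMMENT mode (saw '/*')
exit COMMENT mode (now at pos=17)
pos=17: emit NUM '42' (now at pos=19)
pos=19: enter STRING mode
pos=19: emit STR "a" (now at pos=22)
DONE. 3 tokens: [NUM, NUM, STR]
Position 20: char is 'a' -> STR

Answer: STR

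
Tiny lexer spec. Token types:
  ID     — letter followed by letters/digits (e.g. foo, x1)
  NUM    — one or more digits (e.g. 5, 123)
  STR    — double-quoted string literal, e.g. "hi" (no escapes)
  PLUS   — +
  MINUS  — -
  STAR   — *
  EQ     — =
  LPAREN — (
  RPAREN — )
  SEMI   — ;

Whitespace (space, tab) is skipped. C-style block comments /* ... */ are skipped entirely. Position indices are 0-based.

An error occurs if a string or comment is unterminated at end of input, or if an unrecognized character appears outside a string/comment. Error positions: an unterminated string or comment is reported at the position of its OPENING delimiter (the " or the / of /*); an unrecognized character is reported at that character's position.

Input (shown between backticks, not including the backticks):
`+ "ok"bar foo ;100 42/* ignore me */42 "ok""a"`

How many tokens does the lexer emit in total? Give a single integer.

Answer: 10

Derivation:
pos=0: emit PLUS '+'
pos=2: enter STRING mode
pos=2: emit STR "ok" (now at pos=6)
pos=6: emit ID 'bar' (now at pos=9)
pos=10: emit ID 'foo' (now at pos=13)
pos=14: emit SEMI ';'
pos=15: emit NUM '100' (now at pos=18)
pos=19: emit NUM '42' (now at pos=21)
pos=21: enter COMMENT mode (saw '/*')
exit COMMENT mode (now at pos=36)
pos=36: emit NUM '42' (now at pos=38)
pos=39: enter STRING mode
pos=39: emit STR "ok" (now at pos=43)
pos=43: enter STRING mode
pos=43: emit STR "a" (now at pos=46)
DONE. 10 tokens: [PLUS, STR, ID, ID, SEMI, NUM, NUM, NUM, STR, STR]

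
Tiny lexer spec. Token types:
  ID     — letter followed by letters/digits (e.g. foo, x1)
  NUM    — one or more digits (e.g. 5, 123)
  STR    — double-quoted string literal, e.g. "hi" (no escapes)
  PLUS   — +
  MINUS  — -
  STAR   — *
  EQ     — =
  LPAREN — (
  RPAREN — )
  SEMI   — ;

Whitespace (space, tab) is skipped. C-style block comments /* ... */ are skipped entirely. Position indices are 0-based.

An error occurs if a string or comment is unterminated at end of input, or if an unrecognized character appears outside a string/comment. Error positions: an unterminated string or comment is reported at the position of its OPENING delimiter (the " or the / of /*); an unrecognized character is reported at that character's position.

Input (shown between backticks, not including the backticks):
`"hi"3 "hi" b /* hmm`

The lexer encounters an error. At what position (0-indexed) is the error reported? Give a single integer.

pos=0: enter STRING mode
pos=0: emit STR "hi" (now at pos=4)
pos=4: emit NUM '3' (now at pos=5)
pos=6: enter STRING mode
pos=6: emit STR "hi" (now at pos=10)
pos=11: emit ID 'b' (now at pos=12)
pos=13: enter COMMENT mode (saw '/*')
pos=13: ERROR — unterminated comment (reached EOF)

Answer: 13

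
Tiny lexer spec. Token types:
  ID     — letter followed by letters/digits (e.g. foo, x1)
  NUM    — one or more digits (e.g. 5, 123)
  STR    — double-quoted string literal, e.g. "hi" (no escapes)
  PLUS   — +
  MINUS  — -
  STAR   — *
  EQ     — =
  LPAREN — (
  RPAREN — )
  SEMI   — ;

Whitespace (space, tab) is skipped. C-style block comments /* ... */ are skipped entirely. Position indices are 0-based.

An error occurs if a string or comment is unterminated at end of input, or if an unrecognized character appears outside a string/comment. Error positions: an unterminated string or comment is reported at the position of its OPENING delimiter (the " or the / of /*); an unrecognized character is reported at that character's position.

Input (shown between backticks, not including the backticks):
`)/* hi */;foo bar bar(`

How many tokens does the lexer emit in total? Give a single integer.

pos=0: emit RPAREN ')'
pos=1: enter COMMENT mode (saw '/*')
exit COMMENT mode (now at pos=9)
pos=9: emit SEMI ';'
pos=10: emit ID 'foo' (now at pos=13)
pos=14: emit ID 'bar' (now at pos=17)
pos=18: emit ID 'bar' (now at pos=21)
pos=21: emit LPAREN '('
DONE. 6 tokens: [RPAREN, SEMI, ID, ID, ID, LPAREN]

Answer: 6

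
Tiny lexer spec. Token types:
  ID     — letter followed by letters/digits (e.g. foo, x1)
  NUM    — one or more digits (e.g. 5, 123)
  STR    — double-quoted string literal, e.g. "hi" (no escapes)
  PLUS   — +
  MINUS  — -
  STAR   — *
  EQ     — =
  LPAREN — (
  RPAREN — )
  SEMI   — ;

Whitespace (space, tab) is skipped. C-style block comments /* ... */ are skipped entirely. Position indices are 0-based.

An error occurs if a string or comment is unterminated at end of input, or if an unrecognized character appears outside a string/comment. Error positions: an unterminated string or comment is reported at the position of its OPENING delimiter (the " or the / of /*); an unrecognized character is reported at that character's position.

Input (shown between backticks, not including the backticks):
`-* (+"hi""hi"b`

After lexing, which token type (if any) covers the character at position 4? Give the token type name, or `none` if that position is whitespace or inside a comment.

pos=0: emit MINUS '-'
pos=1: emit STAR '*'
pos=3: emit LPAREN '('
pos=4: emit PLUS '+'
pos=5: enter STRING mode
pos=5: emit STR "hi" (now at pos=9)
pos=9: enter STRING mode
pos=9: emit STR "hi" (now at pos=13)
pos=13: emit ID 'b' (now at pos=14)
DONE. 7 tokens: [MINUS, STAR, LPAREN, PLUS, STR, STR, ID]
Position 4: char is '+' -> PLUS

Answer: PLUS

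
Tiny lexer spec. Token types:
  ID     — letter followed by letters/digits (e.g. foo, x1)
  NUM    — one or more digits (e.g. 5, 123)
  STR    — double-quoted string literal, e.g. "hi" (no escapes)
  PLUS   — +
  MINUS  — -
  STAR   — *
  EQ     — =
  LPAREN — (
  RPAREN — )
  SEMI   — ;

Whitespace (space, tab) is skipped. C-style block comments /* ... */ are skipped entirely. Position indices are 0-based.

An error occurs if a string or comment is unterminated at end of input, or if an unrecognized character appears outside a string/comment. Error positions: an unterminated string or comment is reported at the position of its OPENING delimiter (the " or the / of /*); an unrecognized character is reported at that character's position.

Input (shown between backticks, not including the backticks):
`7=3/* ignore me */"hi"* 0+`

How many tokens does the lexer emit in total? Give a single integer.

Answer: 7

Derivation:
pos=0: emit NUM '7' (now at pos=1)
pos=1: emit EQ '='
pos=2: emit NUM '3' (now at pos=3)
pos=3: enter COMMENT mode (saw '/*')
exit COMMENT mode (now at pos=18)
pos=18: enter STRING mode
pos=18: emit STR "hi" (now at pos=22)
pos=22: emit STAR '*'
pos=24: emit NUM '0' (now at pos=25)
pos=25: emit PLUS '+'
DONE. 7 tokens: [NUM, EQ, NUM, STR, STAR, NUM, PLUS]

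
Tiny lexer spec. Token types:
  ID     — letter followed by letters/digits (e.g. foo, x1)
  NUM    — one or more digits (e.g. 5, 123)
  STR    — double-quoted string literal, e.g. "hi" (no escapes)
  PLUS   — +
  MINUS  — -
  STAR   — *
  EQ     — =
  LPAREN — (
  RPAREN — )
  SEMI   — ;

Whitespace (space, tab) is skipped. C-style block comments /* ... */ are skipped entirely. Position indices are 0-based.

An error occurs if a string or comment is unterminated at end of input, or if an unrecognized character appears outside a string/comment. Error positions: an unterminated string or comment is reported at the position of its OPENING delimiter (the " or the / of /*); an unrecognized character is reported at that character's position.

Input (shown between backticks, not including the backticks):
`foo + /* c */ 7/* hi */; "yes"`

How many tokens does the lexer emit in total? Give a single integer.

Answer: 5

Derivation:
pos=0: emit ID 'foo' (now at pos=3)
pos=4: emit PLUS '+'
pos=6: enter COMMENT mode (saw '/*')
exit COMMENT mode (now at pos=13)
pos=14: emit NUM '7' (now at pos=15)
pos=15: enter COMMENT mode (saw '/*')
exit COMMENT mode (now at pos=23)
pos=23: emit SEMI ';'
pos=25: enter STRING mode
pos=25: emit STR "yes" (now at pos=30)
DONE. 5 tokens: [ID, PLUS, NUM, SEMI, STR]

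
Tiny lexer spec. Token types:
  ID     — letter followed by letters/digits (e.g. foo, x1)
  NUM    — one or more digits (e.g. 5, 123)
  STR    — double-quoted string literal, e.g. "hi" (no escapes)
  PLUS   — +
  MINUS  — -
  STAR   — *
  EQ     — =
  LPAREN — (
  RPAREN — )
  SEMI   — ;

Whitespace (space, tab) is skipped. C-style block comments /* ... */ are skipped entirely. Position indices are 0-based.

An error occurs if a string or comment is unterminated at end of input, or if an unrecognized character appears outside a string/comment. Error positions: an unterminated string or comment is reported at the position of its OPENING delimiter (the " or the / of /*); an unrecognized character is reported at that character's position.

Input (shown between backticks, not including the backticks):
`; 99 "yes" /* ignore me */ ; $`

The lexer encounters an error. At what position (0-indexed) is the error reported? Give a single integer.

Answer: 29

Derivation:
pos=0: emit SEMI ';'
pos=2: emit NUM '99' (now at pos=4)
pos=5: enter STRING mode
pos=5: emit STR "yes" (now at pos=10)
pos=11: enter COMMENT mode (saw '/*')
exit COMMENT mode (now at pos=26)
pos=27: emit SEMI ';'
pos=29: ERROR — unrecognized char '$'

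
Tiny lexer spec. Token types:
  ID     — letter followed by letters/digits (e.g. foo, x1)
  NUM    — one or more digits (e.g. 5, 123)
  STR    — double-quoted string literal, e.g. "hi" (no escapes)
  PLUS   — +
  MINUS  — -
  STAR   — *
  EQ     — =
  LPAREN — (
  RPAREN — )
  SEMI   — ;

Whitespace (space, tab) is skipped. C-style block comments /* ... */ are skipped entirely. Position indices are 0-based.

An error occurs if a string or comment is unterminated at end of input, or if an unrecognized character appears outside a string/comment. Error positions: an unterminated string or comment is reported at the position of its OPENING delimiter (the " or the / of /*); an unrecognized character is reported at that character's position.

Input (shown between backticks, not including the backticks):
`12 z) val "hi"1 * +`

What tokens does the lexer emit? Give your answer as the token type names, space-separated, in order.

Answer: NUM ID RPAREN ID STR NUM STAR PLUS

Derivation:
pos=0: emit NUM '12' (now at pos=2)
pos=3: emit ID 'z' (now at pos=4)
pos=4: emit RPAREN ')'
pos=6: emit ID 'val' (now at pos=9)
pos=10: enter STRING mode
pos=10: emit STR "hi" (now at pos=14)
pos=14: emit NUM '1' (now at pos=15)
pos=16: emit STAR '*'
pos=18: emit PLUS '+'
DONE. 8 tokens: [NUM, ID, RPAREN, ID, STR, NUM, STAR, PLUS]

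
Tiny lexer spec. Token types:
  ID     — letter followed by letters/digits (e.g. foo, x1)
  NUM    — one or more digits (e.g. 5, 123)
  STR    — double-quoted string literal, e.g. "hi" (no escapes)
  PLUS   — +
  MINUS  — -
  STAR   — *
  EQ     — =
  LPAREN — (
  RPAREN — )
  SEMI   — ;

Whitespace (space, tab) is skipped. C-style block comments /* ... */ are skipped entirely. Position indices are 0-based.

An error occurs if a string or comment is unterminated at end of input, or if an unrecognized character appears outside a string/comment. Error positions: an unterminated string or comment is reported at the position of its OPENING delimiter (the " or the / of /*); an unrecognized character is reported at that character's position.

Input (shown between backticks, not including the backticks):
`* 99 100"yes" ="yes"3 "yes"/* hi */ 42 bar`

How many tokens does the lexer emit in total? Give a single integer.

pos=0: emit STAR '*'
pos=2: emit NUM '99' (now at pos=4)
pos=5: emit NUM '100' (now at pos=8)
pos=8: enter STRING mode
pos=8: emit STR "yes" (now at pos=13)
pos=14: emit EQ '='
pos=15: enter STRING mode
pos=15: emit STR "yes" (now at pos=20)
pos=20: emit NUM '3' (now at pos=21)
pos=22: enter STRING mode
pos=22: emit STR "yes" (now at pos=27)
pos=27: enter COMMENT mode (saw '/*')
exit COMMENT mode (now at pos=35)
pos=36: emit NUM '42' (now at pos=38)
pos=39: emit ID 'bar' (now at pos=42)
DONE. 10 tokens: [STAR, NUM, NUM, STR, EQ, STR, NUM, STR, NUM, ID]

Answer: 10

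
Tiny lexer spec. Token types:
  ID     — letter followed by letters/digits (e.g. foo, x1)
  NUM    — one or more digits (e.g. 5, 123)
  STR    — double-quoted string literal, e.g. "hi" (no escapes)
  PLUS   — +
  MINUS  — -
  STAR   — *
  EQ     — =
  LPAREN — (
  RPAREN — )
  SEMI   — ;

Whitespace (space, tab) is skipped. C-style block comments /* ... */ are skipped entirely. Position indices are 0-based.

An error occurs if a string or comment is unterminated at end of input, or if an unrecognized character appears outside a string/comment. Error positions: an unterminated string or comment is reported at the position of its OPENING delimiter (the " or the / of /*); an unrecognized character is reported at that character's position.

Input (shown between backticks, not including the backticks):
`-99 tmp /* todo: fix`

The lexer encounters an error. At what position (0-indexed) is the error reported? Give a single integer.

Answer: 8

Derivation:
pos=0: emit MINUS '-'
pos=1: emit NUM '99' (now at pos=3)
pos=4: emit ID 'tmp' (now at pos=7)
pos=8: enter COMMENT mode (saw '/*')
pos=8: ERROR — unterminated comment (reached EOF)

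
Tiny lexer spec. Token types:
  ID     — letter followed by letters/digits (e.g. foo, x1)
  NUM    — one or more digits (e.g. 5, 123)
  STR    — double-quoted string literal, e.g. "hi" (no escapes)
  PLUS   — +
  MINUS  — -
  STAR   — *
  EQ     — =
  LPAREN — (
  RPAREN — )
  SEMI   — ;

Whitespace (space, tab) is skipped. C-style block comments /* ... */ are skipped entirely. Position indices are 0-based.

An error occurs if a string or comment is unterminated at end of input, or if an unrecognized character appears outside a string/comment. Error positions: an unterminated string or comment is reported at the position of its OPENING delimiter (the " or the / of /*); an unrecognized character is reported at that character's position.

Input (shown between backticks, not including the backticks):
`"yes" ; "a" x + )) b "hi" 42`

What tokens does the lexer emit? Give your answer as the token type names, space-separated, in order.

Answer: STR SEMI STR ID PLUS RPAREN RPAREN ID STR NUM

Derivation:
pos=0: enter STRING mode
pos=0: emit STR "yes" (now at pos=5)
pos=6: emit SEMI ';'
pos=8: enter STRING mode
pos=8: emit STR "a" (now at pos=11)
pos=12: emit ID 'x' (now at pos=13)
pos=14: emit PLUS '+'
pos=16: emit RPAREN ')'
pos=17: emit RPAREN ')'
pos=19: emit ID 'b' (now at pos=20)
pos=21: enter STRING mode
pos=21: emit STR "hi" (now at pos=25)
pos=26: emit NUM '42' (now at pos=28)
DONE. 10 tokens: [STR, SEMI, STR, ID, PLUS, RPAREN, RPAREN, ID, STR, NUM]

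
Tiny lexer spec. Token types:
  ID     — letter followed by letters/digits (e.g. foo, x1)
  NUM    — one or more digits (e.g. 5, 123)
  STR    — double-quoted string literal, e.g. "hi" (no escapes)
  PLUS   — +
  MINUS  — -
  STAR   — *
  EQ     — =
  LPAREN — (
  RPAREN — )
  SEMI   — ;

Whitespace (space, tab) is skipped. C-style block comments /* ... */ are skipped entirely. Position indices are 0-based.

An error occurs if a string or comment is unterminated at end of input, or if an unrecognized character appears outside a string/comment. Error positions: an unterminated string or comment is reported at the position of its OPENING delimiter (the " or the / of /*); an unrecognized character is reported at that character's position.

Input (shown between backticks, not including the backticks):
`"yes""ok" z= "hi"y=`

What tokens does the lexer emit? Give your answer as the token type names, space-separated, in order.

pos=0: enter STRING mode
pos=0: emit STR "yes" (now at pos=5)
pos=5: enter STRING mode
pos=5: emit STR "ok" (now at pos=9)
pos=10: emit ID 'z' (now at pos=11)
pos=11: emit EQ '='
pos=13: enter STRING mode
pos=13: emit STR "hi" (now at pos=17)
pos=17: emit ID 'y' (now at pos=18)
pos=18: emit EQ '='
DONE. 7 tokens: [STR, STR, ID, EQ, STR, ID, EQ]

Answer: STR STR ID EQ STR ID EQ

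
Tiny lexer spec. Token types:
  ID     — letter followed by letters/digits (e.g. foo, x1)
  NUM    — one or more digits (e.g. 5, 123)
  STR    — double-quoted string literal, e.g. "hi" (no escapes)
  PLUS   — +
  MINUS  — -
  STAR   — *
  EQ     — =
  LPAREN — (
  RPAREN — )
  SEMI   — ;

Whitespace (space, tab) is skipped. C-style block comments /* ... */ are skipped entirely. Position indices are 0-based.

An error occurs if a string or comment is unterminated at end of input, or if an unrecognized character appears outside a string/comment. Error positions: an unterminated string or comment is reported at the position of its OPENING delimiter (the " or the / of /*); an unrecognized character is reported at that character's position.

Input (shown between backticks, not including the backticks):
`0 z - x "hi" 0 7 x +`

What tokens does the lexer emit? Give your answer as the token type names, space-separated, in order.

pos=0: emit NUM '0' (now at pos=1)
pos=2: emit ID 'z' (now at pos=3)
pos=4: emit MINUS '-'
pos=6: emit ID 'x' (now at pos=7)
pos=8: enter STRING mode
pos=8: emit STR "hi" (now at pos=12)
pos=13: emit NUM '0' (now at pos=14)
pos=15: emit NUM '7' (now at pos=16)
pos=17: emit ID 'x' (now at pos=18)
pos=19: emit PLUS '+'
DONE. 9 tokens: [NUM, ID, MINUS, ID, STR, NUM, NUM, ID, PLUS]

Answer: NUM ID MINUS ID STR NUM NUM ID PLUS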